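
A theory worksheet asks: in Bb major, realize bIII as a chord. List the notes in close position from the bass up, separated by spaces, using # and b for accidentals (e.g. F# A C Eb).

Db F Ab

Scale degree 3 in Bb major is D; lowering it a half step gives Db. bIII is a major triad on the lowered third degree, borrowed from the parallel minor.
So the chord is Db-F-Ab, a major triad.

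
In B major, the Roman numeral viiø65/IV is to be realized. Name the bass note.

F#

The applied chord viiø65/IV is rooted on D#: D#-F#-A-C#.
The figure 65 means first inversion — the third is in the bass.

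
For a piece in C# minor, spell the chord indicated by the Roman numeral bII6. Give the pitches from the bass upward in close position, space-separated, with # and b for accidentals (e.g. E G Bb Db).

F# A D

Scale degree 2 in C# minor is D#; lowering it a half step gives D. bII6 is the Neapolitan sixth — a major triad on the lowered second degree, here in its customary first inversion.
So the chord is D-F#-A, a major triad.
The figured bass 6 indicates first inversion, placing the third (F#) in the bass: F#-A-D.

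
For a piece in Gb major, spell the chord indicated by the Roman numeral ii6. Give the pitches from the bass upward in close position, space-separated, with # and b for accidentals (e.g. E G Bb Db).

Cb Eb Ab

The numeral's case and figure indicate a minor triad. In Gb major its root, scale degree 2, is Ab.
That chord is spelled Ab-Cb-Eb.
With the 6 figure the chord is in first inversion; from the bass Cb upward in close position it reads Cb-Eb-Ab.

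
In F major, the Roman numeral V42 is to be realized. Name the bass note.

Bb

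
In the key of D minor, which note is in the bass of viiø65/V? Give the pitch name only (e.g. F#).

B

The applied chord viiø65/V is rooted on G#: G#-B-D-F#.
The figure 65 means first inversion — the third is in the bass.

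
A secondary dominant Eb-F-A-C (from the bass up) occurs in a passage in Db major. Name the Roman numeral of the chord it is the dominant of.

vi

The chord is a dominant seventh chord on F.
A dominant resolves down a perfect fifth: F → Bb. In Db major, Bb is scale degree 6, i.e. vi.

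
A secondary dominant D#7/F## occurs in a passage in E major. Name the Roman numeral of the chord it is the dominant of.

iii

The chord is a dominant seventh chord on D#.
A dominant resolves down a perfect fifth: D# → G#. In E major, G# is scale degree 3, i.e. iii.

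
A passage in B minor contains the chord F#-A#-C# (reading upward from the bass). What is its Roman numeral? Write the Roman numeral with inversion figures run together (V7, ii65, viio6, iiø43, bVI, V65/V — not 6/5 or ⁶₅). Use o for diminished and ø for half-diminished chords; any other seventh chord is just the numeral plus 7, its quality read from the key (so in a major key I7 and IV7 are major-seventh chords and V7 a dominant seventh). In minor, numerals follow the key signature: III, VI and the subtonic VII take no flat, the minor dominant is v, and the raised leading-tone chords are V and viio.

Stacked in thirds the chord is F#-A#-C#: a major triad on F#.
F# is scale degree 5 in B minor, and a major triad on that degree is written V.

V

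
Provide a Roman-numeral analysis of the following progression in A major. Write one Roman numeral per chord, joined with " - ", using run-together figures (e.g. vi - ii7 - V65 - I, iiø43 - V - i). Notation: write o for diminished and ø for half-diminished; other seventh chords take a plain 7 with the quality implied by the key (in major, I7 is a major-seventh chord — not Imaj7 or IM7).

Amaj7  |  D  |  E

Amaj7: major seventh chord on A = scale degree 1 → I7.
D: major triad on D = scale degree 4 → IV.
E: major triad on E = scale degree 5 → V.

I7 - IV - V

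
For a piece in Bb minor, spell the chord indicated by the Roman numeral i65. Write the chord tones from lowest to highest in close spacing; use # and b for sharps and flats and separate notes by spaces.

Db F Ab Bb

In Bb minor, the first degree is Bb, and the diatonic chord built there is a minor seventh chord.
That chord is spelled Bb-Db-F-Ab.
With the 65 figure the chord is in first inversion; from the bass Db upward in close position it reads Db-F-Ab-Bb.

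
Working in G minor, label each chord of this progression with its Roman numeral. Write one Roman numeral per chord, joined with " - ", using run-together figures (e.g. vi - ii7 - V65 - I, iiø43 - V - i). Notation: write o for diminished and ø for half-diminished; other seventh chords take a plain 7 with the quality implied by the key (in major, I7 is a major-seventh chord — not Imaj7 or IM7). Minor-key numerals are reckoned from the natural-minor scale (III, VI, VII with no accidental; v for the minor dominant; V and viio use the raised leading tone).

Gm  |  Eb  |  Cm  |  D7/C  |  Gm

i - VI - iv - V42 - i

Gm: root G is the tonic; minor triad there is i.
Eb has root Eb, degree 6 in G minor, so VI.
Cm: root C is the subdominant; minor triad there is iv.
D7/C: dominant seventh chord on D = scale degree 5 → V42.
Gm: minor triad on G = scale degree 1 → i.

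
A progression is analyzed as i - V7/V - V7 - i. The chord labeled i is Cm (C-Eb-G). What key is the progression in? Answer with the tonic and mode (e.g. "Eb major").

C minor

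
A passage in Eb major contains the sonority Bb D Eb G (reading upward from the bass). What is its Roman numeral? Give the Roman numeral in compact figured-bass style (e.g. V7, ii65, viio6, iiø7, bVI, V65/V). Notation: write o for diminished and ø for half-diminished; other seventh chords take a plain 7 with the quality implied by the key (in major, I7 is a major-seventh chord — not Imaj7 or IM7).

The pitches Eb-G-Bb-D form a major seventh chord rooted on Eb.
In Eb major, Eb is the tonic; the diatonic major seventh chord there is I7.
With Bb in the bass the chord is in second inversion, so the figured bass is 43.

I43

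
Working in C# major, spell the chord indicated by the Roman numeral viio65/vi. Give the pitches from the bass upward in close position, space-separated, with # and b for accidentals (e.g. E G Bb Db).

B# D# F# G##

The slash marks an applied leading-tone chord: viio of vi. In C# major, vi is A#, so the leading tone to it is G##, a half step below.
Building a fully diminished seventh chord on G## gives G##-B#-D#-F#.
With the 65 figure the chord is in first inversion; from the bass B# upward in close position it reads B#-D#-F#-G##.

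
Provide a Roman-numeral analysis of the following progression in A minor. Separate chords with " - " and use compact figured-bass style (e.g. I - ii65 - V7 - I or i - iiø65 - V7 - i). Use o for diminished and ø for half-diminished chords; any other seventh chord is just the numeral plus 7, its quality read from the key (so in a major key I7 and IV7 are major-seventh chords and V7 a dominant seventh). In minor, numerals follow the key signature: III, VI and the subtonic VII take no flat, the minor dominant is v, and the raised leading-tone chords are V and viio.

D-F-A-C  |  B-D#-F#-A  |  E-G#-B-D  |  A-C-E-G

iv7 - V7/V - V7 - i7

D-F-A-C: minor seventh chord on D = scale degree 4 → iv7.
B-D#-F#-A: chromatic; B is V of V, so V7/V.
E-G#-B-D: root E is the dominant; dominant seventh chord there is V7.
A-C-E-G: root A is the tonic; minor seventh chord there is i7.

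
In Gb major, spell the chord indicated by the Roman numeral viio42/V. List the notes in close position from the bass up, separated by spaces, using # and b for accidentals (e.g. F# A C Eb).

Bbb C Eb Gb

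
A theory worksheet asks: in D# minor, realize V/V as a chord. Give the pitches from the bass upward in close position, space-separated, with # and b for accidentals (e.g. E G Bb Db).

E# G## B#

The slash means an applied dominant: we want the dominant of V. In D# minor, V is A# major, and its dominant is built on E#.
Building a major triad on E# gives E#-G##-B#.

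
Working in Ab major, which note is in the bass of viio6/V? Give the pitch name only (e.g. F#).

The applied chord viio6/V is rooted on D: D-F-Ab.
The figure 6 means first inversion — the third is in the bass.

F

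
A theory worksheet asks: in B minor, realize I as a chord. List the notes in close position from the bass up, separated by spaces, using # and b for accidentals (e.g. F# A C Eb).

B D# F#

Scale degree 1 in B minor is B; here the chord built on it is altered to a major triad. I is the major tonic (Picardy third), borrowed from the parallel major.
So the chord is B-D#-F#, a major triad.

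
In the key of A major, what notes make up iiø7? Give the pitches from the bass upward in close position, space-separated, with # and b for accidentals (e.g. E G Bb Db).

B D F A

iiø7 is the half-diminished supertonic seventh, borrowed from the parallel minor. In A major that root is B.
So the chord is B-D-F-A.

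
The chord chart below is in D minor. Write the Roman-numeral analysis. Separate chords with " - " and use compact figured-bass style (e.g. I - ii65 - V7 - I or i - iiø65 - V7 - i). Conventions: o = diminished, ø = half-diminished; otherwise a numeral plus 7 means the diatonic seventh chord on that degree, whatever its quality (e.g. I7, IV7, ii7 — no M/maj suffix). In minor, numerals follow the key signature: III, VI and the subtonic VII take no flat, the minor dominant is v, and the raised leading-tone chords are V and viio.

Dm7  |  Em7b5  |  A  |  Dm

i7 - iiø7 - V - i

Dm7 has root D, degree 1 in D minor, so i7.
Em7b5: root E is the supertonic; half-diminished seventh chord there is iiø7.
A: root A is the dominant; major triad there is V.
Dm has root D, degree 1 in D minor, so i.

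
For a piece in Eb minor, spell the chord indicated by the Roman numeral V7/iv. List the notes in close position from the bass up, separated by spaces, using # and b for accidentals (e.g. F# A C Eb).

Eb G Bb Db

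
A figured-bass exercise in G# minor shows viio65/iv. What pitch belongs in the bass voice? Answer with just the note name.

D#

The applied chord viio65/iv is rooted on B#: B#-D#-F#-A.
The figure 65 means first inversion — the third is in the bass.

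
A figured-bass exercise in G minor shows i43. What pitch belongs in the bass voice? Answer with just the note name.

i in G minor has root G; the chord is G-Bb-D-F.
The figure 43 means second inversion — the fifth is in the bass.

D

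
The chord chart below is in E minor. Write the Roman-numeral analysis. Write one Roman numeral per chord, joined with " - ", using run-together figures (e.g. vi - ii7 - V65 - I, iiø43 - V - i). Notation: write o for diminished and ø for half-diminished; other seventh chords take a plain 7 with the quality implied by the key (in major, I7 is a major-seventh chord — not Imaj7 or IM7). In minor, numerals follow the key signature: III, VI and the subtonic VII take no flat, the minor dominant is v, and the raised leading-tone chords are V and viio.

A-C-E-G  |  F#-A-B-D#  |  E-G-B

iv7 - V43 - i

A-C-E-G has root A, degree 4 in E minor, so iv7.
F#-A-B-D#: dominant seventh chord on B = scale degree 5 → V43.
E-G-B: root E is the tonic; minor triad there is i.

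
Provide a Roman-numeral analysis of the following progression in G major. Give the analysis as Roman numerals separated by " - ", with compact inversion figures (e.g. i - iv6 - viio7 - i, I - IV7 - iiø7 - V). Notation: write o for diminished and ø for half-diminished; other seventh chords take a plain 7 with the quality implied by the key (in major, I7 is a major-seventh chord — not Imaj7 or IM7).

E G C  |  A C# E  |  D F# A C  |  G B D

IV6 - V/V - V7 - I

E-G-C has root C, degree 4 in G major, so IV6.
A-C#-E: chromatic; A is V of V, so V/V.
D-F#-A-C: dominant seventh chord on D = scale degree 5 → V7.
G-B-D: root G is the tonic; major triad there is I.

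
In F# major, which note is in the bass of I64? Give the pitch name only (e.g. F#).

I in F# major has root F#; the chord is F#-A#-C#.
The figure 64 means second inversion — the fifth is in the bass.

C#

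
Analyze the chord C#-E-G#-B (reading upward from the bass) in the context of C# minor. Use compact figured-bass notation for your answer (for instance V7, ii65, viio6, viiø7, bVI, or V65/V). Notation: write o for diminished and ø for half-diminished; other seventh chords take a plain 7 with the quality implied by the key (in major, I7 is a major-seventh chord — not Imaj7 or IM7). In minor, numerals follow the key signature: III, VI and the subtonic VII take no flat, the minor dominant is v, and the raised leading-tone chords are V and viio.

i7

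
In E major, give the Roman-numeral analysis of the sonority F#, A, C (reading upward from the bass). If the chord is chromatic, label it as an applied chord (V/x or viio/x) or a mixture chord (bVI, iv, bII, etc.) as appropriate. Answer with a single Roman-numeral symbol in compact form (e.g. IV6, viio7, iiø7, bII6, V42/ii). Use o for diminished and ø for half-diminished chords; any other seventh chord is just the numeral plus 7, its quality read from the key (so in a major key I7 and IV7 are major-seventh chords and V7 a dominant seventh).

iio

The pitches F#-A-C form a diminished triad rooted on F#.
F# is the second degree of E major. This is the diminished supertonic triad, borrowed from the parallel minor.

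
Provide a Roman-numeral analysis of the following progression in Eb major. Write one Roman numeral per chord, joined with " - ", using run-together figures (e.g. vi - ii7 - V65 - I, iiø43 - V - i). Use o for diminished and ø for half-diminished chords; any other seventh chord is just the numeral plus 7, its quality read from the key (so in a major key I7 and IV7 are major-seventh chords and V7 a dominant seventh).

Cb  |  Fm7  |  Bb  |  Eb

bVI - ii7 - V - I

Cb is non-diatonic — bVI, a mixture chord from Eb minor.
Fm7: root F is the supertonic; minor seventh chord there is ii7.
Bb: root Bb is the dominant; major triad there is V.
Eb has root Eb, degree 1 in Eb major, so I.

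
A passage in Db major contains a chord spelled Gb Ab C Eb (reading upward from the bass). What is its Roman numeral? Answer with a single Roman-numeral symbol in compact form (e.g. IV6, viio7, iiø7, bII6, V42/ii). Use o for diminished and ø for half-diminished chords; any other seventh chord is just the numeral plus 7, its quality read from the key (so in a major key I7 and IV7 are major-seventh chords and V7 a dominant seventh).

V42

The pitches Ab-C-Eb-Gb form a dominant seventh chord rooted on Ab.
Ab is scale degree 5 in Db major, and a dominant seventh chord on that degree is written V7.
With Gb in the bass the chord is in third inversion, so the figured bass is 42.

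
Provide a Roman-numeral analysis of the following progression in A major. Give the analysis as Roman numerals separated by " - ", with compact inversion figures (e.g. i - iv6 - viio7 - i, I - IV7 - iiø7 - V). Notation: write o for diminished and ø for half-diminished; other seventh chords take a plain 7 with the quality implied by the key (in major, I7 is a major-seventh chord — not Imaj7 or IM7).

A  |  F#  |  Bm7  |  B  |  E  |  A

A has root A, degree 1 in A major, so I.
F#: a major triad on F#, the applied dominant of ii → V/ii.
Bm7: minor seventh chord on B = scale degree 2 → ii7.
B: a major triad on B, the applied dominant of V → V/V.
E has root E, degree 5 in A major, so V.
A: major triad on A = scale degree 1 → I.

I - V/ii - ii7 - V/V - V - I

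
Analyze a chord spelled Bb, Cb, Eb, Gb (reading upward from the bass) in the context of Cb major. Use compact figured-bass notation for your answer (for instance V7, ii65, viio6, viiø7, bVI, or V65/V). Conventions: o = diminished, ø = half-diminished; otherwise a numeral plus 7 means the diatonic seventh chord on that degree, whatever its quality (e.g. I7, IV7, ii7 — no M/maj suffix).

Stacked in thirds the chord is Cb-Eb-Gb-Bb: a major seventh chord on Cb.
In Cb major, Cb is the tonic; the diatonic major seventh chord there is I7.
With Bb in the bass the chord is in third inversion, so the figured bass is 42.

I42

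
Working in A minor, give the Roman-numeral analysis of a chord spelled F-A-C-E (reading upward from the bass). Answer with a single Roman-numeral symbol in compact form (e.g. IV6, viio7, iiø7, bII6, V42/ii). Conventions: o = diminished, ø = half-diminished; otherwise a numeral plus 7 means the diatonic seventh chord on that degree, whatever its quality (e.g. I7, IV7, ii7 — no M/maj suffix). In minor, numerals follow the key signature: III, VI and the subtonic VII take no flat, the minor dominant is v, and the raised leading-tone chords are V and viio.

The pitches F-A-C-E form a major seventh chord rooted on F.
In A minor, F is the submediant; the diatonic major seventh chord there is VI7.

VI7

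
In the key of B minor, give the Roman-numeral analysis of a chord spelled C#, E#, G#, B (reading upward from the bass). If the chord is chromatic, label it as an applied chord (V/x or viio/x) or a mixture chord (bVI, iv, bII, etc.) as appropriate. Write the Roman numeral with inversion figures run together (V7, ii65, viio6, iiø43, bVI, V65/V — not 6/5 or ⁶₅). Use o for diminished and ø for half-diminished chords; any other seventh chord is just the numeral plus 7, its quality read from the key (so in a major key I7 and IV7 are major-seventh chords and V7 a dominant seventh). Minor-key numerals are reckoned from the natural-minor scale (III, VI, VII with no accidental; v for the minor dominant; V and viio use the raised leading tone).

The pitches C#-E#-G#-B form a dominant seventh chord rooted on C#.
C# is not a diatonic chord root with this quality in B minor, but it lies a perfect fifth above F# (V), so the chord functions as an applied dominant of V.

V7/V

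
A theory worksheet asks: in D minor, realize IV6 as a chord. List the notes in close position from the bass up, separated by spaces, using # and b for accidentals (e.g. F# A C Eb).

IV6 is the major subdominant, borrowed from the parallel major. In D minor that root is G.
So the chord is G-B-D, a major triad.
With the 6 figure the chord is in first inversion; from the bass B upward in close position it reads B-D-G.

B D G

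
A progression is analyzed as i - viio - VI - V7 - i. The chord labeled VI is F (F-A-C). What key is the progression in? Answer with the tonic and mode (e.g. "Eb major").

A minor

VI is given as F-A-C — a major triad with root F.
VI on F implies F is the submediant; that puts the tonic at A, and the uppercase numeral fits minor mode.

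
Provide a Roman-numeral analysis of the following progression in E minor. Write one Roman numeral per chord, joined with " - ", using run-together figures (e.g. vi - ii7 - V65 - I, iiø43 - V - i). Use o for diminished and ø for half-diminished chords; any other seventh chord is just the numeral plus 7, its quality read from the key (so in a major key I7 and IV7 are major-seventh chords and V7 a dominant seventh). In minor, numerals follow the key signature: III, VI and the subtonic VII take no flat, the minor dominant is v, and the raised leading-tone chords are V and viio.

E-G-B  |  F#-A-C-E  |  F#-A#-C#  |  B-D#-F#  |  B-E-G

E-G-B: root E is the tonic; minor triad there is i.
F#-A-C-E has root F#, degree 2 in E minor, so iiø7.
F#-A#-C#: a major triad on F#, the applied dominant of V → V/V.
B-D#-F#: root B is the dominant; major triad there is V.
B-E-G: minor triad on E = scale degree 1 → i64.

i - iiø7 - V/V - V - i64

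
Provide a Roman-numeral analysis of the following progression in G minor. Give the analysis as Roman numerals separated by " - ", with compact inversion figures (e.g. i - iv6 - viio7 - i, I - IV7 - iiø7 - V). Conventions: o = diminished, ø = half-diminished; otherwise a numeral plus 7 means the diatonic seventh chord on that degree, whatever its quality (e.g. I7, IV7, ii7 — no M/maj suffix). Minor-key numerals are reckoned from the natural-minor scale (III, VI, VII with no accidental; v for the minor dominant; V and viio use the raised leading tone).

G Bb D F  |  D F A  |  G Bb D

G-Bb-D-F has root G, degree 1 in G minor, so i7.
D-F-A: root D is the dominant; minor triad there is v.
G-Bb-D: minor triad on G = scale degree 1 → i.

i7 - v - i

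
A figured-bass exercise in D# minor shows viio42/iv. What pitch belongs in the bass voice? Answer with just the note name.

E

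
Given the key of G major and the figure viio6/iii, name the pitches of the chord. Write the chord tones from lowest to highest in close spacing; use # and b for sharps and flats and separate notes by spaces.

The slash marks an applied leading-tone chord: viio of iii. In G major, iii is B, so the leading tone to it is A#, a half step below.
Building a diminished triad on A# gives A#-C#-E.
The figured bass 6 indicates first inversion, placing the third (C#) in the bass: C#-E-A#.

C# E A#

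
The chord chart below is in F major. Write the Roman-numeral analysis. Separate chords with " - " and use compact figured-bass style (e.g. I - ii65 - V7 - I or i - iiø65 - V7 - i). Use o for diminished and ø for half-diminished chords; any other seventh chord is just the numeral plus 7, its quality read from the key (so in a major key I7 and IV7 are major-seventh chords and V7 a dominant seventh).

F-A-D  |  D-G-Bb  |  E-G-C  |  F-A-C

vi6 - ii64 - V6 - I

F-A-D: minor triad on D = scale degree 6 → vi6.
D-G-Bb: minor triad on G = scale degree 2 → ii64.
E-G-C: root C is the dominant; major triad there is V6.
F-A-C: major triad on F = scale degree 1 → I.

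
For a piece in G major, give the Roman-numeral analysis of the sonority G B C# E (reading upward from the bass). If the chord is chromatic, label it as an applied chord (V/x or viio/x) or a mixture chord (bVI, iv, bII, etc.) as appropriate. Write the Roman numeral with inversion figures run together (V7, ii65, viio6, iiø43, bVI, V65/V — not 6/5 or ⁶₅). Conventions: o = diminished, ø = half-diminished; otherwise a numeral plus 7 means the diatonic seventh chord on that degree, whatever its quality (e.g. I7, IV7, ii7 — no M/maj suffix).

Stacked in thirds the chord is C#-E-G-B: a half-diminished seventh chord on C#.
C# sits a half step below D (V in G major); a diminished chord there is the applied leading-tone chord of V.
With G in the bass the chord is in second inversion, so the figured bass is 43.

viiø43/V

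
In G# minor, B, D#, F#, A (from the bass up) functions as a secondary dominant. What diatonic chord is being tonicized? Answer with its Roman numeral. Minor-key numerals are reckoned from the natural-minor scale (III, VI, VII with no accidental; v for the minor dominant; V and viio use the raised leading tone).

The chord is a dominant seventh chord on B.
A dominant resolves down a perfect fifth: B → E. In G# minor, E is scale degree 6, i.e. VI.

VI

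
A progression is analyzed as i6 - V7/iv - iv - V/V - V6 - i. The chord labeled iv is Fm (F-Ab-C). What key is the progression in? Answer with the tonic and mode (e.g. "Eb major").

C minor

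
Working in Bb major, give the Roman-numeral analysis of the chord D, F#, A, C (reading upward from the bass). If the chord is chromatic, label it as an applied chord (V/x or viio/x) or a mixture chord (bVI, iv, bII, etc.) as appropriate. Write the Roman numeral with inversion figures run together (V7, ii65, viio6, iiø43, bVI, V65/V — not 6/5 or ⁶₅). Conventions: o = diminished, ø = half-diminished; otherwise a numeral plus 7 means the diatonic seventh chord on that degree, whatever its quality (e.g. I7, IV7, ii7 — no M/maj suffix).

V7/vi

Stacked in thirds the chord is D-F#-A-C: a dominant seventh chord on D.
D is not a diatonic chord root with this quality in Bb major, but it lies a perfect fifth above G (vi), so the chord functions as an applied dominant of vi.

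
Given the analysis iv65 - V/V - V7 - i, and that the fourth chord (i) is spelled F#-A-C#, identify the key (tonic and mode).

F# minor

The chord F#m is a minor triad rooted on F#; its label is i.
If F# is scale degree 1 and the mode makes that degree carry a minor triad, the tonic is F# and the mode is minor.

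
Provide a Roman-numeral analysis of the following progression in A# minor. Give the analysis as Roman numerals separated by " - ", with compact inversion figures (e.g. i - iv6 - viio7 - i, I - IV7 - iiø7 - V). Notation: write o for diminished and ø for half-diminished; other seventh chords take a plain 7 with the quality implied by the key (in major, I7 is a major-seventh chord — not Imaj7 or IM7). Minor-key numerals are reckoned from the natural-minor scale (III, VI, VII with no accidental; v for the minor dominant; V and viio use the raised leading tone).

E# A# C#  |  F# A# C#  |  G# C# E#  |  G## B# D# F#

i64 - VI - III64 - viio7

E#-A#-C#: root A# is the tonic; minor triad there is i64.
F#-A#-C#: major triad on F# = scale degree 6 → VI.
G#-C#-E#: major triad on C# = scale degree 3 → III64.
G##-B#-D#-F#: fully diminished seventh chord on G## = scale degree 7 → viio7.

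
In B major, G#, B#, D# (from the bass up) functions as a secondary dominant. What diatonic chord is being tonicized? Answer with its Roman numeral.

The chord is a major triad on G#.
A dominant resolves down a perfect fifth: G# → C#. In B major, C# is scale degree 2, i.e. ii.

ii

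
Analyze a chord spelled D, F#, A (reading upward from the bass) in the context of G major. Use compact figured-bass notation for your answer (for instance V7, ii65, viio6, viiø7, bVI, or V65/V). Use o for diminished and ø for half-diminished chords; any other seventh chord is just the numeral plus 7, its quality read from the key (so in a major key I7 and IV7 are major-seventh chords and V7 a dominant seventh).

Stacked in thirds the chord is D-F#-A: a major triad on D.
In G major, D is the dominant; the diatonic major triad there is V.

V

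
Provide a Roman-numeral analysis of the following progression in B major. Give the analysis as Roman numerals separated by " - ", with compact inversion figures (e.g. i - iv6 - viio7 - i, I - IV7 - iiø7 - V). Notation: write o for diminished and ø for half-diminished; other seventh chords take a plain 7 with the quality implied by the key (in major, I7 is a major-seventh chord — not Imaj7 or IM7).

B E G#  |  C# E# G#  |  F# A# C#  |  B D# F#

IV64 - V/V - V - I

B-E-G#: major triad on E = scale degree 4 → IV64.
C#-E#-G#: a major triad on C#, the applied dominant of V → V/V.
F#-A#-C# has root F#, degree 5 in B major, so V.
B-D#-F#: root B is the tonic; major triad there is I.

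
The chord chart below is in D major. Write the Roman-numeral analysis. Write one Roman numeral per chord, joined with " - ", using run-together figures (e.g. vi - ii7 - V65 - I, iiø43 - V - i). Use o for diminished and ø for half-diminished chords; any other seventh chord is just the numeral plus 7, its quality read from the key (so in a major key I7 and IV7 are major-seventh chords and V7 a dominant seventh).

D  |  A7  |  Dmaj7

D: root D is the tonic; major triad there is I.
A7: root A is the dominant; dominant seventh chord there is V7.
Dmaj7 has root D, degree 1 in D major, so I7.

I - V7 - I7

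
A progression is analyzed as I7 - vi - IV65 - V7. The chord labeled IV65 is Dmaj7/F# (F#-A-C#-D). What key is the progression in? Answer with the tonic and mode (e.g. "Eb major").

IV65 is given as F#-A-C#-D — a major seventh chord with root D.
Counting down 3 scale steps from D places the tonic on A; a major seventh chord on degree 4 is diatonic only in major.

A major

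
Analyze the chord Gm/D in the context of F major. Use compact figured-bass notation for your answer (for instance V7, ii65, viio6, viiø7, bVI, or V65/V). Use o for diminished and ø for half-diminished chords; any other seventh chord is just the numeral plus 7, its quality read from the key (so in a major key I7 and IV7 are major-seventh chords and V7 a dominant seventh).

ii64

Stacked in thirds the chord is G-Bb-D: a minor triad on G.
G is scale degree 2 in F major, and a minor triad on that degree is written ii.
With D in the bass the chord is in second inversion, so the figured bass is 64.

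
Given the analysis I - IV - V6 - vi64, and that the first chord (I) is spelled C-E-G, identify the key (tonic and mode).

The anchor chord is a major triad on C, labeled I.
If C is scale degree 1 and the mode makes that degree carry a major triad, the tonic is C and the mode is major.

C major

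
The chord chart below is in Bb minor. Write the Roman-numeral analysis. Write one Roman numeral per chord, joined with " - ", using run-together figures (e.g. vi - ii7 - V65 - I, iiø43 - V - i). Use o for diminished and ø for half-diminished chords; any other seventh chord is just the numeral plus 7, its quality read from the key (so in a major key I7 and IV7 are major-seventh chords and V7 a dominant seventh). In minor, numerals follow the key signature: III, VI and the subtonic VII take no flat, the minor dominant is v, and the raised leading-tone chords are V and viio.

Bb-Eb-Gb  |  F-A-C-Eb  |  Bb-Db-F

Bb-Eb-Gb: minor triad on Eb = scale degree 4 → iv64.
F-A-C-Eb: dominant seventh chord on F = scale degree 5 → V7.
Bb-Db-F has root Bb, degree 1 in Bb minor, so i.

iv64 - V7 - i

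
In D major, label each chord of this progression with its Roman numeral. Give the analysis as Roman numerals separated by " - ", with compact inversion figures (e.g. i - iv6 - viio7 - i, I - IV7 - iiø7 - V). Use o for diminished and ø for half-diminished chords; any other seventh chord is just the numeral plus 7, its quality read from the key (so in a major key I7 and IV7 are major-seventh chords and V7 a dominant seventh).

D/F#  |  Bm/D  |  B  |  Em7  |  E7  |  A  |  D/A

D/F#: root D is the tonic; major triad there is I6.
Bm/D: root B is the submediant; minor triad there is vi6.
B: a major triad on B, the applied dominant of ii → V/ii.
Em7: root E is the supertonic; minor seventh chord there is ii7.
E7 is the secondary dominant of V (dominant seventh chord on E): V7/V.
A: root A is the dominant; major triad there is V.
D/A: major triad on D = scale degree 1 → I64.

I6 - vi6 - V/ii - ii7 - V7/V - V - I64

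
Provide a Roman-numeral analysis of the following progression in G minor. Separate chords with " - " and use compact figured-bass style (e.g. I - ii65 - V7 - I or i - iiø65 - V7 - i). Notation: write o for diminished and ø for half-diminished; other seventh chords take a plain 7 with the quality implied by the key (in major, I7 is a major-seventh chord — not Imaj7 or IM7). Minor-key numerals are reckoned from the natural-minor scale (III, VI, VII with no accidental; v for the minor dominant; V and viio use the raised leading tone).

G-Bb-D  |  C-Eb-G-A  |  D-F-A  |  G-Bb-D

i - iiø65 - v - i

G-Bb-D: minor triad on G = scale degree 1 → i.
C-Eb-G-A: half-diminished seventh chord on A = scale degree 2 → iiø65.
D-F-A: root D is the dominant; minor triad there is v.
G-Bb-D has root G, degree 1 in G minor, so i.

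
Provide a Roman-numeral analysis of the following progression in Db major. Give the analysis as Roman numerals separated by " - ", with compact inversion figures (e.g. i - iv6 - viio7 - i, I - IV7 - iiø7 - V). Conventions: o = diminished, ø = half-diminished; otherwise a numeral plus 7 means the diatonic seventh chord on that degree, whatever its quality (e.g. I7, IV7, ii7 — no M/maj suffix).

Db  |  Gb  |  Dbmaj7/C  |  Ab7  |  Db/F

Db has root Db, degree 1 in Db major, so I.
Gb: major triad on Gb = scale degree 4 → IV.
Dbmaj7/C: root Db is the tonic; major seventh chord there is I42.
Ab7: dominant seventh chord on Ab = scale degree 5 → V7.
Db/F has root Db, degree 1 in Db major, so I6.

I - IV - I42 - V7 - I6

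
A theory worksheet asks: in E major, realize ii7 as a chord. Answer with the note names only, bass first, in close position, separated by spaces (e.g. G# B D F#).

F# A C# E

In E major, the supertonic is F#, and the diatonic chord built there is a minor seventh chord.
Stacking thirds from F# gives F#-A-C#-E.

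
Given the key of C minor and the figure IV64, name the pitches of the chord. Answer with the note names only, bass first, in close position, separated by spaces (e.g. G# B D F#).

C F A

IV64 is the major subdominant, borrowed from the parallel major. In C minor that root is F.
So the chord is F-A-C.
With the 64 figure the chord is in second inversion; from the bass C upward in close position it reads C-F-A.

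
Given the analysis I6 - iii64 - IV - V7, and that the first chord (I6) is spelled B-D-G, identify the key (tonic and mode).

G major

I6 is given as B-D-G — a major triad with root G.
If G is scale degree 1 and the mode makes that degree carry a major triad, the tonic is G and the mode is major.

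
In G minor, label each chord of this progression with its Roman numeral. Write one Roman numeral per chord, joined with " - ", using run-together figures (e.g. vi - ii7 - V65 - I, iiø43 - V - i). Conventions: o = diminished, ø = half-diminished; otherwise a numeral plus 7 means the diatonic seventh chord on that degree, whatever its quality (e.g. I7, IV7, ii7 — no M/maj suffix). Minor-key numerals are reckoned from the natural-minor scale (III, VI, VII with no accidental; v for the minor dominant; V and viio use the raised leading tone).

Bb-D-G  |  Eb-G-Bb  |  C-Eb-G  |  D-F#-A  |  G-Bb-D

i6 - VI - iv - V - i

Bb-D-G: root G is the tonic; minor triad there is i6.
Eb-G-Bb: major triad on Eb = scale degree 6 → VI.
C-Eb-G: root C is the subdominant; minor triad there is iv.
D-F#-A: root D is the dominant; major triad there is V.
G-Bb-D has root G, degree 1 in G minor, so i.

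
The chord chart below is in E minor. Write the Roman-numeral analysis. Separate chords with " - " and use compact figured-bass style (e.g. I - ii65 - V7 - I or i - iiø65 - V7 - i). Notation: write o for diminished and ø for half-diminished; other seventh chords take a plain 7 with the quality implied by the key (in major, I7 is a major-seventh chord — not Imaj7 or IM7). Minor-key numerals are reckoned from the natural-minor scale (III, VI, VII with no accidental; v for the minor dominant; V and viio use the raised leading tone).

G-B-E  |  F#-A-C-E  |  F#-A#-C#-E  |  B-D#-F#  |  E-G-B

G-B-E has root E, degree 1 in E minor, so i6.
F#-A-C-E: root F# is the supertonic; half-diminished seventh chord there is iiø7.
F#-A#-C#-E is the secondary dominant of V (dominant seventh chord on F#): V7/V.
B-D#-F#: major triad on B = scale degree 5 → V.
E-G-B: minor triad on E = scale degree 1 → i.

i6 - iiø7 - V7/V - V - i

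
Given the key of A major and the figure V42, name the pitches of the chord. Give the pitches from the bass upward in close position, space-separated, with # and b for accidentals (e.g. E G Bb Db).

In A major, the dominant is E, and the diatonic chord built there is a dominant seventh chord.
Stacking thirds from E gives E-G#-B-D.
The figured bass 42 indicates third inversion, placing the seventh (D) in the bass: D-E-G#-B.

D E G# B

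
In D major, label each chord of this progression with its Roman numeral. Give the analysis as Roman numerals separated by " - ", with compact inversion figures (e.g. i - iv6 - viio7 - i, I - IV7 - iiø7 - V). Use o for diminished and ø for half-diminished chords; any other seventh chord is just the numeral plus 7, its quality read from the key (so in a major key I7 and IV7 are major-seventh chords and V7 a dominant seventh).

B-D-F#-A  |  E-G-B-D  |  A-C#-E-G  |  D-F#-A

vi7 - ii7 - V7 - I

B-D-F#-A: root B is the submediant; minor seventh chord there is vi7.
E-G-B-D has root E, degree 2 in D major, so ii7.
A-C#-E-G has root A, degree 5 in D major, so V7.
D-F#-A: major triad on D = scale degree 1 → I.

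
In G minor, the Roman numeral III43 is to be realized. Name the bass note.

III in G minor has root Bb; the chord is Bb-D-F-A.
The figure 43 means second inversion — the fifth is in the bass.

F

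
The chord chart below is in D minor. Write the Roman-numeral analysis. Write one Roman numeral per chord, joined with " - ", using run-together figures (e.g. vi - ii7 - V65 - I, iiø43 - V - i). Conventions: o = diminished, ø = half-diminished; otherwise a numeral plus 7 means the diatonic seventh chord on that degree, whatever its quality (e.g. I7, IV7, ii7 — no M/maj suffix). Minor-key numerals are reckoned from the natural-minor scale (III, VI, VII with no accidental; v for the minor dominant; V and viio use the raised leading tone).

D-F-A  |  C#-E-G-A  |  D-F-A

i - V65 - i

D-F-A: root D is the tonic; minor triad there is i.
C#-E-G-A has root A, degree 5 in D minor, so V65.
D-F-A has root D, degree 1 in D minor, so i.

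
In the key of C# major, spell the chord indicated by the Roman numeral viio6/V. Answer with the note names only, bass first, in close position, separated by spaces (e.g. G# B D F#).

A# C# F##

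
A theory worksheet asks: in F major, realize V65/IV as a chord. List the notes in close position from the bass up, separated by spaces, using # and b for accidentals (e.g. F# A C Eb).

The slash means an applied dominant: we want the dominant of IV. In F major, IV is Bb major, and its dominant is built on F.
Building a dominant seventh chord on F gives F-A-C-Eb.
The figured bass 65 indicates first inversion, placing the third (A) in the bass: A-C-Eb-F.

A C Eb F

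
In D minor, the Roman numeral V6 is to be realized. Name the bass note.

C#

V in D minor has root A; the chord is A-C#-E.
The figure 6 means first inversion — the third is in the bass.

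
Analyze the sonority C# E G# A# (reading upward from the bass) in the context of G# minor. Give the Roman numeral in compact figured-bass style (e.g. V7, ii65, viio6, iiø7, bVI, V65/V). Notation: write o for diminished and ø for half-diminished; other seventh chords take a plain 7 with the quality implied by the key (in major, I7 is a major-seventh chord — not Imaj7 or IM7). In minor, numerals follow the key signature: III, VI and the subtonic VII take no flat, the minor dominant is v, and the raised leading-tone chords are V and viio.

iiø65

The pitches A#-C#-E-G# form a half-diminished seventh chord rooted on A#.
A# is scale degree 2 in G# minor, and a half-diminished seventh chord on that degree is written iiø7.
With C# in the bass the chord is in first inversion, so the figured bass is 65.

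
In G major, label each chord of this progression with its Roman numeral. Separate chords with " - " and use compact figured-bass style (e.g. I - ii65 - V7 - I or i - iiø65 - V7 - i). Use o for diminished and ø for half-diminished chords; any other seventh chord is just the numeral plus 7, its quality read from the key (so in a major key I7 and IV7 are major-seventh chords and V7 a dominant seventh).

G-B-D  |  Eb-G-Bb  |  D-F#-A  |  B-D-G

I - bVI - V - I6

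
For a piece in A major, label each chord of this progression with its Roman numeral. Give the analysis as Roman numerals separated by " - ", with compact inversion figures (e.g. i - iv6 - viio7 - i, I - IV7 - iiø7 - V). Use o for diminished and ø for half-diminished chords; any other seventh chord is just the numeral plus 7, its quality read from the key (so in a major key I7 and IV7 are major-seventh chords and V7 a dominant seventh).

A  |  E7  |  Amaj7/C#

A: major triad on A = scale degree 1 → I.
E7: root E is the dominant; dominant seventh chord there is V7.
Amaj7/C# has root A, degree 1 in A major, so I65.

I - V7 - I65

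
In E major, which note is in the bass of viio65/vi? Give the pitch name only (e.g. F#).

The applied chord viio65/vi is rooted on B#: B#-D#-F#-A.
The figure 65 means first inversion — the third is in the bass.

D#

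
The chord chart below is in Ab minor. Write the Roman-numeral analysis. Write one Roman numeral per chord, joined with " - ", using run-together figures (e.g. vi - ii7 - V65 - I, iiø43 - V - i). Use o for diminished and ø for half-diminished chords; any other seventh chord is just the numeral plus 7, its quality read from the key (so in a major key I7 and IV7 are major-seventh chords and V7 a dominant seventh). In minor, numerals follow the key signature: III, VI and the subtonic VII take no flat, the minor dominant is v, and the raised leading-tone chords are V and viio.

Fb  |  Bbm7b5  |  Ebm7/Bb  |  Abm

Fb: major triad on Fb = scale degree 6 → VI.
Bbm7b5: root Bb is the supertonic; half-diminished seventh chord there is iiø7.
Ebm7/Bb: minor seventh chord on Eb = scale degree 5 → v43.
Abm: root Ab is the tonic; minor triad there is i.

VI - iiø7 - v43 - i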